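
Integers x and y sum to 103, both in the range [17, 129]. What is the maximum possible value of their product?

2652

xy = x(103 − x) is maximized when x is as near 103/2 as the bounds allow.
Taking x = 51 and y = 52 (both in [17, 129]) gives xy = 2652.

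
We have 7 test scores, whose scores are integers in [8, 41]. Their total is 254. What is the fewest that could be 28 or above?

5

Each value short of 28 is at most 27, costing at least 41 − 27 = 14 against the maximum total of 287.
We can afford to lose at most 287 − 254 = 33, so at most ⌊33/14⌋ = 2 fall short, and at least 5 are ≥ 28.
Exactly 5 works: 5 values at 41 and 2 at 27 total 259; lower one of the high values by 5 (still ≥ 28) to hit 254.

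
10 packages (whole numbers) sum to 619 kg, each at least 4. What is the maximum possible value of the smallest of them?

61

The 10 values sum to 619, so their minimum is at most ⌊619/10⌋ = 61.
Equality holds with 1 value of 61 and 9 values of 62.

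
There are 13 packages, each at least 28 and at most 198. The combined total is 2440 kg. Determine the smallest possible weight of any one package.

64

Minimizing one value means maximizing the remaining 12.
The other 12 contribute at most 12 × 198 = 2376, leaving at least 2440 − 2376 = 64.
Since 64 ≥ 28, this is achievable: one at 64 and 12 at 198.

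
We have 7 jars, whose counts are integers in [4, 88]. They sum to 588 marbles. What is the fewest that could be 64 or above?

Suppose at most 7 − j of them reach 64; then j values are ≤ 63 and the rest ≤ 88.
The total is then ≤ 63·j + 88·(7 − j) = 616 − 25j. For this to be ≥ 588 we need j ≤ 1, so at least 7 − 1 = 6 must reach 64.
Exactly 6 works: 6 values at 88 and 1 at 63 total 591; lower one of the high values by 3 (still ≥ 64) to hit 588.

6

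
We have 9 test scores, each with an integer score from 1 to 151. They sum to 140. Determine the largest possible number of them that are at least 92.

Suppose k of them are at least 92. Those contribute at least 92 each and the other 9 − k at least 1 each.
So the total is at least 92k + 1(9 − k) = 9 + 91k. This must be ≤ 140, giving k ≤ 1.
k = 1 is achieved by 1 value at 92 and 8 at 1, total 100; add 40 to one value (staying below 92) to reach 140.

1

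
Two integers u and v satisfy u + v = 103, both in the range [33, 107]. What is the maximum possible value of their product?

2652

With u + v fixed, uv peaks when the two are closest together.
Taking u = 51 and v = 52 (both in [33, 107]) gives uv = 2652.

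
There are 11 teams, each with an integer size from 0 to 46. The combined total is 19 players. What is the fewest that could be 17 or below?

Each value above 17 is at least 18, contributing at least 18 − 0 = 18 above the floor 0.
The sum exceeds the floor total 0 by 19, so at most ⌊19/18⌋ = 1 exceed 17, and at least 10 are ≤ 17.
Exactly 10 works: 10 values at 0 and 1 at 18 total 18; raise one of the low values by 1 (still ≤ 17) to hit 19.

10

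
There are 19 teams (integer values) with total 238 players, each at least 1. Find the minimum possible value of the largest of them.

The average is 238/19 > 12, so not all 19 can be 12 or less; the largest is ≥ 13.
Taking 9 copies of 12 and 10 copies of 13 gives exactly 238, so 13 is attained.

13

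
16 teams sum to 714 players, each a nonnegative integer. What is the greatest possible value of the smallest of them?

If every one of the 16 were at least 45, the total would be at least 16 × 45 = 720 > 714.
Taking 6 copies of 44 and 10 copies of 45 gives exactly 714, so 44 is attained.

44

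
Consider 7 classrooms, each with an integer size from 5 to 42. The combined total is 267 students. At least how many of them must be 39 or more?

1

Suppose at most 7 − j of them reach 39; then j values are ≤ 38 and the rest ≤ 42.
The total is then ≤ 38·j + 42·(7 − j) = 294 − 4j. For this to be ≥ 267 we need j ≤ 6, so at least 7 − 6 = 1 must reach 39.
Exactly 1 works: 1 value at 42 and 6 at 38 total 270; lower one of the high values by 3 (still ≥ 39) to hit 267.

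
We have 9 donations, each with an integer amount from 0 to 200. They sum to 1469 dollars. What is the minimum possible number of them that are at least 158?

Suppose at most 9 − j of them reach 158; then j values are ≤ 157 and the rest ≤ 200.
The total is then ≤ 157·j + 200·(9 − j) = 1800 − 43j. For this to be ≥ 1469 we need j ≤ 7, so at least 9 − 7 = 2 must reach 158.
Exactly 2 works: 2 values at 200 and 7 at 157 total 1499; lower one of the high values by 30 (still ≥ 158) to hit 1469.

2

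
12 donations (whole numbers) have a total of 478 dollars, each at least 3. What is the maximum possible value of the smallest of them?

39

The average is 478/12 < 40, so some value is ≤ 39.
Taking 2 copies of 39 and 10 copies of 40 gives exactly 478, so 39 is attained.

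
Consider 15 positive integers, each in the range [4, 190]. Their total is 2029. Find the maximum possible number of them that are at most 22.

Each value at 22 or below falls at least 190 − 22 = 168 short of the ceiling 190.
The ceiling total is 15 × 190 = 2850, and we need 2029, so at most ⌊(2850 − 2029)/168⌋ = 4 can be that low.
k = 4 is achieved by 4 values at 22 and 11 at 190, total 2178; lower one of the 190's by 149 (still > 22) to reach 2029.

4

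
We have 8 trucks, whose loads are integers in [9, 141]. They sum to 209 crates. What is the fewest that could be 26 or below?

1

Each value above 26 is at least 27, contributing at least 27 − 9 = 18 above the floor 9.
The sum exceeds the floor total 72 by 137, so at most ⌊137/18⌋ = 7 exceed 26, and at least 1 are ≤ 26.
Exactly 1 works: 1 value at 9 and 7 at 27 total 198; raise one of the low values by 11 (still ≤ 26) to hit 209.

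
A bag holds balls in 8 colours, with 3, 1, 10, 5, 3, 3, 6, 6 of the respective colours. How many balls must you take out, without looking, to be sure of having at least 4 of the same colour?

In the worst case you take as many as possible of each colour without reaching 4: 3 + 1 + 3 + 3 + 3 + 3 + 3 + 3 = 22.
The next one must give 4 of some colour, so 22 + 1 = 23.

23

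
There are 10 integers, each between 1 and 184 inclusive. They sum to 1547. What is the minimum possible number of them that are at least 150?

Suppose at most 10 − j of them reach 150; then j values are ≤ 149 and the rest ≤ 184.
The total is then ≤ 149·j + 184·(10 − j) = 1840 − 35j. For this to be ≥ 1547 we need j ≤ 8, so at least 10 − 8 = 2 must reach 150.
Exactly 2 works: 2 values at 184 and 8 at 149 total 1560; lower one of the high values by 13 (still ≥ 150) to hit 1547.

2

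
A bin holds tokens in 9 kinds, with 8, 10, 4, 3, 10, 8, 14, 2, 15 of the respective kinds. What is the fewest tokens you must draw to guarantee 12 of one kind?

In the worst case you take as many as possible of each kind without reaching 12: 8 + 10 + 4 + 3 + 10 + 8 + 11 + 2 + 11 = 67.
The next one must give 12 of some kind, so 67 + 1 = 68.

68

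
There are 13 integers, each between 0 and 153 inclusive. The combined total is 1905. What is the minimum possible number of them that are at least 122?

Suppose at most 13 − j of them reach 122; then j values are ≤ 121 and the rest ≤ 153.
The total is then ≤ 121·j + 153·(13 − j) = 1989 − 32j. For this to be ≥ 1905 we need j ≤ 2, so at least 13 − 2 = 11 must reach 122.
Exactly 11 works: 11 values at 153 and 2 at 121 total 1925; lower one of the high values by 20 (still ≥ 122) to hit 1905.

11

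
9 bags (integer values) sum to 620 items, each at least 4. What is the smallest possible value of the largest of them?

69

Some value must be at least ⌈620/9⌉ = 69, since 9 × 68 = 612 < 620.
Equality holds with 8 values of 69 and 1 value of 68.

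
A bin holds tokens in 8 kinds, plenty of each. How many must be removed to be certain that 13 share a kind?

97

In the worst case you draw 12 of each of the 8 kinds: 8 × 12 = 96.
One more forces 13 of some kind, so 96 + 1 = 97.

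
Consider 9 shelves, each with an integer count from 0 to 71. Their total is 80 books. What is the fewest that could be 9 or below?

1

Each value above 9 is at least 10, contributing at least 10 − 0 = 10 above the floor 0.
The sum exceeds the floor total 0 by 80, so at most ⌊80/10⌋ = 8 exceed 9, and at least 1 are ≤ 9.
Exactly 1 works: 1 value at 0 and 8 at 10 total 80.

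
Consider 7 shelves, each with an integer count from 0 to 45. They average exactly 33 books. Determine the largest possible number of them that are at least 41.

5

The total is 7 × 33 = 231.
Suppose k of them are at least 41. Those contribute at least 41 each and the other 7 − k at least 0 each.
So the total is at least 41k + 0(7 − k) = 0 + 41k. This must be ≤ 231, giving k ≤ 5.
k = 5 is achieved by 5 values at 41 and 2 at 0, total 205; add 26 to one value (staying below 41) to reach 231.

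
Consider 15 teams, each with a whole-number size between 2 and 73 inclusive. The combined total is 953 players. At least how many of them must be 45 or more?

11

Suppose at most 15 − j of them reach 45; then j values are ≤ 44 and the rest ≤ 73.
The total is then ≤ 44·j + 73·(15 − j) = 1095 − 29j. For this to be ≥ 953 we need j ≤ 4, so at least 15 − 4 = 11 must reach 45.
Exactly 11 works: 11 values at 73 and 4 at 44 total 979; lower one of the high values by 26 (still ≥ 45) to hit 953.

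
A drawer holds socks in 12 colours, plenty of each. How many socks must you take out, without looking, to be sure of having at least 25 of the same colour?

In the worst case you draw 24 of each of the 12 colours: 12 × 24 = 288.
One more forces 25 of some colour, so 288 + 1 = 289.

289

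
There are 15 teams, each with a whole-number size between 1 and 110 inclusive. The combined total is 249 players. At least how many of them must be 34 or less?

9

Each value above 34 is at least 35, contributing at least 35 − 1 = 34 above the floor 1.
The sum exceeds the floor total 15 by 234, so at most ⌊234/34⌋ = 6 exceed 34, and at least 9 are ≤ 34.
Exactly 9 works: 9 values at 1 and 6 at 35 total 219; raise one of the low values by 30 (still ≤ 34) to hit 249.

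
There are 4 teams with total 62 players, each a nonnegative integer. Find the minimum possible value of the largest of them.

Some value must be at least ⌈62/4⌉ = 16, since 4 × 15 = 60 < 62.
Taking 2 copies of 15 and 2 copies of 16 gives exactly 62, so 16 is attained.

16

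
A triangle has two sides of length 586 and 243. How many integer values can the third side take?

The triangle inequality gives |586 − 243| < c < 586 + 243, i.e. 343 < c < 829.
So c can be any integer from 344 to 828: 485 values.

485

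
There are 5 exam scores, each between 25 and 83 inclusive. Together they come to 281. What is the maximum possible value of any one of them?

Maximizing one value means minimizing the remaining 4.
The other 4 contribute at least 4 × 25 = 100, leaving at most 281 − 100 = 181.
But each score is capped at 83, so the maximum is 83.
Achievable: one at 83 and the other 4 totalling 198, which fits since 4 × 25 ≤ 198 ≤ 4 × 83.

83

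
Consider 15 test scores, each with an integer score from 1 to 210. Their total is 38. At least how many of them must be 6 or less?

12

If only k of them are at most 6, the other 15 − k are at least 7, so the total is at least (15 − k)·7 + k·1.
This is ≤ 38, so (15 − k)·7 + 1k ≤ 38, which gives k ≥ 12.
Exactly 12 works: 12 values at 1 and 3 at 7 total 33; raise one of the low values by 5 (still ≤ 6) to hit 38.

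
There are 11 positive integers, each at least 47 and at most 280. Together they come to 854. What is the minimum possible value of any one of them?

Minimizing one value means maximizing the remaining 10.
The other 10 can take up 10 × 280 = 2800 ≥ 854 − 47, so one integer can sit at its floor of 47.
Achievable: one at 47 and the other 10 totalling 807, which fits since 10 × 47 ≤ 807 ≤ 10 × 280.

47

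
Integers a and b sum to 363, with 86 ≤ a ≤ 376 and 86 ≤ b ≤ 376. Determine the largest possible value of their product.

32942

With a + b fixed, ab peaks when the two are closest together.
Taking a = 181 and b = 182 (both in [86, 376]) gives ab = 32942.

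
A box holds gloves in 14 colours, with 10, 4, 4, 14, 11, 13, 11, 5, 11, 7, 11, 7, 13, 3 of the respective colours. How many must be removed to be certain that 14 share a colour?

124

In the worst case you take as many as possible of each colour without reaching 14: 10 + 4 + 4 + 13 + 11 + 13 + 11 + 5 + 11 + 7 + 11 + 7 + 13 + 3 = 123.
The next one must give 14 of some colour, so 123 + 1 = 124.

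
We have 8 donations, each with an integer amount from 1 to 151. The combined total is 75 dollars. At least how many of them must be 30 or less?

6

Let j be the number exceeding 30. Then the total is ≥ 31·j + 1·(8 − j) = 8 + 30j.
So 30j ≤ 67 and j ≤ 2; hence at least 8 − 2 = 6 are ≤ 30.
Exactly 6 works: 6 values at 1 and 2 at 31 total 68; raise one of the low values by 7 (still ≤ 30) to hit 75.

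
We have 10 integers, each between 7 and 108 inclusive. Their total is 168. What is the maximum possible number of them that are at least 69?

1

If k of the values are ≥ 69, the total is ≥ 69k + 7(10 − k).
Setting 69k + 7(10 − k) ≤ 168 gives 62k ≤ 98, so k ≤ 1.
k = 1 is achieved by 1 value at 69 and 9 at 7, total 132; add 36 to one value (staying below 69) to reach 168.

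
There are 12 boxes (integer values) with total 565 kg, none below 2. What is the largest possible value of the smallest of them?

The 12 values sum to 565, so their minimum is at most ⌊565/12⌋ = 47.
Taking 11 copies of 47 and 1 copy of 48 gives exactly 565, so 47 is attained.

47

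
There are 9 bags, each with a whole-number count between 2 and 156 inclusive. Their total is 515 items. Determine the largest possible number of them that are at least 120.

4

Suppose k of them are at least 120. Those contribute at least 120 each and the other 9 − k at least 2 each.
So the total is at least 120k + 2(9 − k) = 18 + 118k. This must be ≤ 515, giving k ≤ 4.
k = 4 is achieved by 4 values at 120 and 5 at 2, total 490; add 25 to one value (staying below 120) to reach 515.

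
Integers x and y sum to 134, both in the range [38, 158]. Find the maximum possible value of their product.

4489

For a fixed sum, the product xy is largest when x and y are as close as possible.
Taking x = 67 and y = 67 (both in [38, 158]) gives xy = 4489.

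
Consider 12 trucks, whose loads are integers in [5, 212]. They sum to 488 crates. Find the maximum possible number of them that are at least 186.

2

With k values at 186 or above and the rest at least 5, the sum is at least 60 + 181k.
Since the sum is 488, we need 181k ≤ 428, i.e. k ≤ 2.
k = 2 is achieved by 2 values at 186 and 10 at 5, total 422; add 66 to one value (staying below 186) to reach 488.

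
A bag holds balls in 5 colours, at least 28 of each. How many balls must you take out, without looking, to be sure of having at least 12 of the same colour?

You could draw 11 of every colour without reaching 12 of any — 55 in all.
One more forces 12 of some colour, so 55 + 1 = 56.

56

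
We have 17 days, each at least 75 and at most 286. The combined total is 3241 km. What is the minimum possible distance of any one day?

75

To make one day as small as possible, make the other 16 as large as possible.
The other 16 can take up 16 × 286 = 4576 ≥ 3241 − 75, so one day can sit at its floor of 75.
Achievable: one at 75 and the other 16 totalling 3166, which fits since 16 × 75 ≤ 3166 ≤ 16 × 286.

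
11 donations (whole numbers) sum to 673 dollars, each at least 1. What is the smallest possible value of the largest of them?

62

The 11 values sum to 673, so their maximum is at least ⌈673/11⌉ = 62.
Equality holds with 2 values of 62 and 9 values of 61.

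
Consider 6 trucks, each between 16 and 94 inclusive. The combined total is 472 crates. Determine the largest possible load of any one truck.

Maximizing one value means minimizing the remaining 5.
The other 5 contribute at least 5 × 16 = 80, leaving at most 472 − 80 = 392.
But each truck is capped at 94, so the maximum is 94.
Achievable: one at 94 and the other 5 totalling 378, which fits since 5 × 16 ≤ 378 ≤ 5 × 94.

94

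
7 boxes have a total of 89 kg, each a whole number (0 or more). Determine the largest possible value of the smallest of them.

12

The average is 89/7 < 13, so some value is ≤ 12.
Achievable: 2 of them at 12 and 5 at 13 total 89.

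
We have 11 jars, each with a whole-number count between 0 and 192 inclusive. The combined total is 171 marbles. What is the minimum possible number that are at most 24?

Let j be the number exceeding 24. Then the total is ≥ 25·j + 0·(11 − j) = 0 + 25j.
So 25j ≤ 171 and j ≤ 6; hence at least 11 − 6 = 5 are ≤ 24.
Exactly 5 works: 5 values at 0 and 6 at 25 total 150; raise one of the low values by 21 (still ≤ 24) to hit 171.

5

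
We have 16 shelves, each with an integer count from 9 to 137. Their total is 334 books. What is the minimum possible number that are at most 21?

2

Let j be the number exceeding 21. Then the total is ≥ 22·j + 9·(16 − j) = 144 + 13j.
So 13j ≤ 190 and j ≤ 14; hence at least 16 − 14 = 2 are ≤ 21.
Exactly 2 works: 2 values at 9 and 14 at 22 total 326; raise one of the low values by 8 (still ≤ 21) to hit 334.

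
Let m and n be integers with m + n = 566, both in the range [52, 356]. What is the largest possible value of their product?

mn = m(566 − m) is maximized when m is as near 566/2 as the bounds allow.
Taking m = 283 and n = 283 (both in [52, 356]) gives mn = 80089.

80089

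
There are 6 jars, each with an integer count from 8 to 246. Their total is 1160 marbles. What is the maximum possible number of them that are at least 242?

With k values at 242 or above and the rest at least 8, the sum is at least 48 + 234k.
Since the sum is 1160, we need 234k ≤ 1112, i.e. k ≤ 4.
k = 4 is achieved by 4 values at 242 and 2 at 8, total 984; add 176 to one value (staying below 242) to reach 1160.

4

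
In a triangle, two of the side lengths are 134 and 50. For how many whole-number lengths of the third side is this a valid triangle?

99

The triangle inequality gives |134 − 50| < c < 134 + 50, i.e. 84 < c < 184.
So c can be any integer from 85 to 183: 99 values.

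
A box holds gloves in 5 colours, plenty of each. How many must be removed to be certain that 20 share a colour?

In the worst case you draw 19 of each of the 5 colours: 5 × 19 = 95.
One more forces 20 of some colour, so 95 + 1 = 96.

96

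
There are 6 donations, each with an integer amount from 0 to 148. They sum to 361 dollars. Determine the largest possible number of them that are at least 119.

3

With k values at 119 or above and the rest at least 0, the sum is at least 0 + 119k.
Since the sum is 361, we need 119k ≤ 361, i.e. k ≤ 3.
k = 3 is achieved by 3 values at 119 and 3 at 0, total 357; add 4 to one value (staying below 119) to reach 361.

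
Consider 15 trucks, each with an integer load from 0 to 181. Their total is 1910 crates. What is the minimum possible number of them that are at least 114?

Each value short of 114 is at most 113, costing at least 181 − 113 = 68 against the maximum total of 2715.
We can afford to lose at most 2715 − 1910 = 805, so at most ⌊805/68⌋ = 11 fall short, and at least 4 are ≥ 114.
Exactly 4 works: 4 values at 181 and 11 at 113 total 1967; lower one of the high values by 57 (still ≥ 114) to hit 1910.

4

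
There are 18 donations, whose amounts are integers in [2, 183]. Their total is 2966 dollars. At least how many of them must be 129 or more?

Suppose at most 18 − j of them reach 129; then j values are ≤ 128 and the rest ≤ 183.
The total is then ≤ 128·j + 183·(18 − j) = 3294 − 55j. For this to be ≥ 2966 we need j ≤ 5, so at least 18 − 5 = 13 must reach 129.
Exactly 13 works: 13 values at 183 and 5 at 128 total 3019; lower one of the high values by 53 (still ≥ 129) to hit 2966.

13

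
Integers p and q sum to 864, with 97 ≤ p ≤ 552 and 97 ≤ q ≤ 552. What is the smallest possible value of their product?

pq = p(864 − p) is concave in p, so over [312, 552] it is minimized at an endpoint.
At the endpoint p = 312, q = 864 − 312 = 552, so pq = 312 × 552 = 172224.

172224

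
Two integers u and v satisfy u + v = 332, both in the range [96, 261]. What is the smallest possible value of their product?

22656

uv = u(332 − u) is concave in u, so over [96, 236] it is minimized at an endpoint.
The extreme feasible split is u = 96, v = 236, giving uv = 22656.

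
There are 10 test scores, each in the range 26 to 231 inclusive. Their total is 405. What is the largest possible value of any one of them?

Maximizing one value means minimizing the remaining 9.
The other 9 contribute at least 9 × 26 = 234, leaving at most 405 − 234 = 171.
Since 171 ≤ 231, this is achievable: one at 171 and 9 at 26.

171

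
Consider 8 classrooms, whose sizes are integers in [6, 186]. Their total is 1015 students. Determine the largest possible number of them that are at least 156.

If k of the values are ≥ 156, the total is ≥ 156k + 6(8 − k).
Setting 156k + 6(8 − k) ≤ 1015 gives 150k ≤ 967, so k ≤ 6.
k = 6 is achieved by 6 values at 156 and 2 at 6, total 948; add 67 to one value (staying below 156) to reach 1015.

6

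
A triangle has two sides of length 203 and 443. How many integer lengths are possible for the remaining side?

405

The triangle inequality gives |203 − 443| < c < 203 + 443, i.e. 240 < c < 646.
So c can be any integer from 241 to 645: 405 values.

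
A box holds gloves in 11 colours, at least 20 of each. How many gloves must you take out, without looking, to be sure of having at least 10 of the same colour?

100

You could draw 9 of every colour without reaching 10 of any — 99 in all.
One more forces 10 of some colour, so 99 + 1 = 100.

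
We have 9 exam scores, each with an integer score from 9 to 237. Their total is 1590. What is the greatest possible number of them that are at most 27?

2

Each value at 27 or below falls at least 237 − 27 = 210 short of the ceiling 237.
The ceiling total is 9 × 237 = 2133, and we need 1590, so at most ⌊(2133 − 1590)/210⌋ = 2 can be that low.
k = 2 is achieved by 2 values at 27 and 7 at 237, total 1713; lower one of the 237's by 123 (still > 27) to reach 1590.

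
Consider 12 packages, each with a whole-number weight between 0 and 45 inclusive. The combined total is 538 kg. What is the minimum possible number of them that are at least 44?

11

If only k of them are at least 44, the other 12 − k are at most 43, so the total is at most k·45 + (12 − k)·43.
This must reach 538, so k·45 + (12 − k)·43 ≥ 538, giving k ≥ 11.
Exactly 11 works: 11 values at 45 and 1 at 43 total 538.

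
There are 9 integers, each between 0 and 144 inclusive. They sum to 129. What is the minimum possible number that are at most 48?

7

If only k of them are at most 48, the other 9 − k are at least 49, so the total is at least (9 − k)·49 + k·0.
This is ≤ 129, so (9 − k)·49 + 0k ≤ 129, which gives k ≥ 7.
Exactly 7 works: 7 values at 0 and 2 at 49 total 98; raise one of the low values by 31 (still ≤ 48) to hit 129.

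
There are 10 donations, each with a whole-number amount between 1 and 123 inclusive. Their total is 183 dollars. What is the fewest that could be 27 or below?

Let j be the number exceeding 27. Then the total is ≥ 28·j + 1·(10 − j) = 10 + 27j.
So 27j ≤ 173 and j ≤ 6; hence at least 10 − 6 = 4 are ≤ 27.
Exactly 4 works: 4 values at 1 and 6 at 28 total 172; raise one of the low values by 11 (still ≤ 27) to hit 183.

4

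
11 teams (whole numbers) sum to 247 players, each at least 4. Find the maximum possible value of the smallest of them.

22

The average is 247/11 < 23, so some value is ≤ 22.
Achievable: 6 of them at 22 and 5 at 23 total 247.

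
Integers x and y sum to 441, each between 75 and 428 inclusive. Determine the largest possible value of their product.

48620

xy = x(441 − x) is maximized when x is as near 441/2 as the bounds allow.
Taking x = 220 and y = 221 (both in [75, 428]) gives xy = 48620.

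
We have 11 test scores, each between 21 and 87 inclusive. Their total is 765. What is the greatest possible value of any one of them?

87

To make one score as large as possible, make the other 10 as small as possible.
The other 10 contribute at least 10 × 21 = 210, leaving at most 765 − 210 = 555.
But each score is capped at 87, so the maximum is 87.
Achievable: one at 87 and the other 10 totalling 678, which fits since 10 × 21 ≤ 678 ≤ 10 × 87.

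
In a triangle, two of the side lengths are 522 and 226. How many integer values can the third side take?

451

The triangle inequality gives |522 − 226| < c < 522 + 226, i.e. 296 < c < 748.
So c can be any integer from 297 to 747: 451 values.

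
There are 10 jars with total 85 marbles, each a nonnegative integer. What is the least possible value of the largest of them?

9

If every one of the 10 were at most 8, the total would be at most 10 × 8 = 80 < 85.
Equality holds with 5 values of 9 and 5 values of 8.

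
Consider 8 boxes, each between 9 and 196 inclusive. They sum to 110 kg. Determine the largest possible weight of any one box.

To make one box as large as possible, make the other 7 as small as possible.
The other 7 contribute at least 7 × 9 = 63, leaving at most 110 − 63 = 47.
Since 47 ≤ 196, this is achievable: one at 47 and 7 at 9.

47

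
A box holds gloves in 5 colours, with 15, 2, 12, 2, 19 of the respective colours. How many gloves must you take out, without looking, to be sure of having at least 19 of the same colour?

In the worst case you take as many as possible of each colour without reaching 19: 15 + 2 + 12 + 2 + 18 = 49.
The next one must give 19 of some colour, so 49 + 1 = 50.

50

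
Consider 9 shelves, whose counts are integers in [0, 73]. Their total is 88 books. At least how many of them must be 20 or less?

5

If only k of them are at most 20, the other 9 − k are at least 21, so the total is at least (9 − k)·21 + k·0.
This is ≤ 88, so (9 − k)·21 + 0k ≤ 88, which gives k ≥ 5.
Exactly 5 works: 5 values at 0 and 4 at 21 total 84; raise one of the low values by 4 (still ≤ 20) to hit 88.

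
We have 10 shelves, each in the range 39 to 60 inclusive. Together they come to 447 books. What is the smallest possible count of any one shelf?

39

To make one shelf as small as possible, make the other 9 as large as possible.
The other 9 can take up 9 × 60 = 540 ≥ 447 − 39, so one shelf can sit at its floor of 39.
Achievable: one at 39 and the other 9 totalling 408, which fits since 9 × 39 ≤ 408 ≤ 9 × 60.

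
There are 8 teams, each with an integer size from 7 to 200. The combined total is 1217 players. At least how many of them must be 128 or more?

Suppose at most 8 − j of them reach 128; then j values are ≤ 127 and the rest ≤ 200.
The total is then ≤ 127·j + 200·(8 − j) = 1600 − 73j. For this to be ≥ 1217 we need j ≤ 5, so at least 8 − 5 = 3 must reach 128.
Exactly 3 works: 3 values at 200 and 5 at 127 total 1235; lower one of the high values by 18 (still ≥ 128) to hit 1217.

3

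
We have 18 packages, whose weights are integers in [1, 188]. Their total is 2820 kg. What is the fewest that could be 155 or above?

Suppose at most 18 − j of them reach 155; then j values are ≤ 154 and the rest ≤ 188.
The total is then ≤ 154·j + 188·(18 − j) = 3384 − 34j. For this to be ≥ 2820 we need j ≤ 16, so at least 18 − 16 = 2 must reach 155.
Exactly 2 works: 2 values at 188 and 16 at 154 total 2840; lower one of the high values by 20 (still ≥ 155) to hit 2820.

2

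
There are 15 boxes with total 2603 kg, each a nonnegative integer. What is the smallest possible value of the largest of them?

174

If every one of the 15 were at most 173, the total would be at most 15 × 173 = 2595 < 2603.
Achievable: 8 of them at 174 and 7 at 173 total 2603.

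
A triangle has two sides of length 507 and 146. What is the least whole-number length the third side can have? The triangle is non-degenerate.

The third side must exceed |507 − 146| = 361.
The smallest integer above 361 is 362.

362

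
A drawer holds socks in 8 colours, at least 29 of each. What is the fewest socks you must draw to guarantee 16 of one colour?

121

In the worst case you draw 15 of each of the 8 colours: 8 × 15 = 120.
One more forces 16 of some colour, so 120 + 1 = 121.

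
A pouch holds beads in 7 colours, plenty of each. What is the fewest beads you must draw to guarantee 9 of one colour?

You could draw 8 of every colour without reaching 9 of any — 56 in all.
One more forces 9 of some colour, so 56 + 1 = 57.

57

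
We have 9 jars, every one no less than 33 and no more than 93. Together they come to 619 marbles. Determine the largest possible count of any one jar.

93

To make one jar as large as possible, make the other 8 as small as possible.
The other 8 contribute at least 8 × 33 = 264, leaving at most 619 − 264 = 355.
But each jar is capped at 93, so the maximum is 93.
Achievable: one at 93 and the other 8 totalling 526, which fits since 8 × 33 ≤ 526 ≤ 8 × 93.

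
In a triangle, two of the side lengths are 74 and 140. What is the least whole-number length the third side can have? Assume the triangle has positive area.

The third side must exceed |74 − 140| = 66.
The smallest integer above 66 is 67.

67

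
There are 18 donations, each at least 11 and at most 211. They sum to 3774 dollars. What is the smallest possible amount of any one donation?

To make one donation as small as possible, make the other 17 as large as possible.
The other 17 contribute at most 17 × 211 = 3587, leaving at least 3774 − 3587 = 187.
Since 187 ≥ 11, this is achievable: one at 187 and 17 at 211.

187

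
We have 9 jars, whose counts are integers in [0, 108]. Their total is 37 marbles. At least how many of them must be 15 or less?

If only k of them are at most 15, the other 9 − k are at least 16, so the total is at least (9 − k)·16 + k·0.
This is ≤ 37, so (9 − k)·16 + 0k ≤ 37, which gives k ≥ 7.
Exactly 7 works: 7 values at 0 and 2 at 16 total 32; raise one of the low values by 5 (still ≤ 15) to hit 37.

7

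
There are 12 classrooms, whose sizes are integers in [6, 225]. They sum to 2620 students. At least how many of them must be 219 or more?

1

Each value short of 219 is at most 218, costing at least 225 − 218 = 7 against the maximum total of 2700.
We can afford to lose at most 2700 − 2620 = 80, so at most ⌊80/7⌋ = 11 fall short, and at least 1 are ≥ 219.
Exactly 1 works: 1 value at 225 and 11 at 218 total 2623; lower one of the high values by 3 (still ≥ 219) to hit 2620.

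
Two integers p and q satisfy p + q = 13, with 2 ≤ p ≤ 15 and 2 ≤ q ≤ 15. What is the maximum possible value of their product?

42

pq = p(13 − p) is maximized when p is as near 13/2 as the bounds allow.
Taking p = 6 and q = 7 (both in [2, 15]) gives pq = 42.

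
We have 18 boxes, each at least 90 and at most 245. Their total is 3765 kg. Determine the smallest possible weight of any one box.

90

To make one box as small as possible, make the other 17 as large as possible.
The other 17 can take up 17 × 245 = 4165 ≥ 3765 − 90, so one box can sit at its floor of 90.
Achievable: one at 90 and the other 17 totalling 3675, which fits since 17 × 90 ≤ 3675 ≤ 17 × 245.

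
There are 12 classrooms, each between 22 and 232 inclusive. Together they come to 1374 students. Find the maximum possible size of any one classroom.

232

Maximizing one value means minimizing the remaining 11.
The other 11 contribute at least 11 × 22 = 242, leaving at most 1374 − 242 = 1132.
But each classroom is capped at 232, so the maximum is 232.
Achievable: one at 232 and the other 11 totalling 1142, which fits since 11 × 22 ≤ 1142 ≤ 11 × 232.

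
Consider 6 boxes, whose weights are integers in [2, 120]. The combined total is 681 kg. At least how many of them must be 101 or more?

5

Each value short of 101 is at most 100, costing at least 120 − 100 = 20 against the maximum total of 720.
We can afford to lose at most 720 − 681 = 39, so at most ⌊39/20⌋ = 1 fall short, and at least 5 are ≥ 101.
Exactly 5 works: 5 values at 120 and 1 at 100 total 700; lower one of the high values by 19 (still ≥ 101) to hit 681.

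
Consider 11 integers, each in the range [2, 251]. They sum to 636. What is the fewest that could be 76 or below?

If only k of them are at most 76, the other 11 − k are at least 77, so the total is at least (11 − k)·77 + k·2.
This is ≤ 636, so (11 − k)·77 + 2k ≤ 636, which gives k ≥ 3.
Exactly 3 works: 3 values at 2 and 8 at 77 total 622; raise one of the low values by 14 (still ≤ 76) to hit 636.

3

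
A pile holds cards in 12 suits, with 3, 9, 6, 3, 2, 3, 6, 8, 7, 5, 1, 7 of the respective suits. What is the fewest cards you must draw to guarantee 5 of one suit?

41

In the worst case you take as many as possible of each suit without reaching 5: 3 + 4 + 4 + 3 + 2 + 3 + 4 + 4 + 4 + 4 + 1 + 4 = 40.
The next one must give 5 of some suit, so 40 + 1 = 41.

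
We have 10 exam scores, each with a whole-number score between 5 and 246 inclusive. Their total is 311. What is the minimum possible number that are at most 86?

7

If only k of them are at most 86, the other 10 − k are at least 87, so the total is at least (10 − k)·87 + k·5.
This is ≤ 311, so (10 − k)·87 + 5k ≤ 311, which gives k ≥ 7.
Exactly 7 works: 7 values at 5 and 3 at 87 total 296; raise one of the low values by 15 (still ≤ 86) to hit 311.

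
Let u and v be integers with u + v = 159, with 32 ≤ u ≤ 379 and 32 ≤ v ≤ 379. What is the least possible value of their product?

4064

For a fixed sum, uv is smallest when u and v are as far apart as possible.
The extreme feasible split is u = 32, v = 127, giving uv = 4064.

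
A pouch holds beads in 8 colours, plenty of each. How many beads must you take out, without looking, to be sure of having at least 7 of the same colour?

49

In the worst case you draw 6 of each of the 8 colours: 8 × 6 = 48.
One more forces 7 of some colour, so 48 + 1 = 49.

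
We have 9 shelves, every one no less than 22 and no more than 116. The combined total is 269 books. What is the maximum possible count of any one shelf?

93

To make one shelf as large as possible, make the other 8 as small as possible.
The other 8 contribute at least 8 × 22 = 176, leaving at most 269 − 176 = 93.
Since 93 ≤ 116, this is achievable: one at 93 and 8 at 22.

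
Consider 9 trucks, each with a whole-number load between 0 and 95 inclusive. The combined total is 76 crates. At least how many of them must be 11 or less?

If only k of them are at most 11, the other 9 − k are at least 12, so the total is at least (9 − k)·12 + k·0.
This is ≤ 76, so (9 − k)·12 + 0k ≤ 76, which gives k ≥ 3.
Exactly 3 works: 3 values at 0 and 6 at 12 total 72; raise one of the low values by 4 (still ≤ 11) to hit 76.

3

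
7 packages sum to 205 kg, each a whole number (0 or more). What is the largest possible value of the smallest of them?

The 7 values sum to 205, so their minimum is at most ⌊205/7⌋ = 29.
Achievable: 5 of them at 29 and 2 at 30 total 205.

29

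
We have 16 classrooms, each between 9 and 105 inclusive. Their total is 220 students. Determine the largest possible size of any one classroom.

To make one classroom as large as possible, make the other 15 as small as possible.
The other 15 contribute at least 15 × 9 = 135, leaving at most 220 − 135 = 85.
Since 85 ≤ 105, this is achievable: one at 85 and 15 at 9.

85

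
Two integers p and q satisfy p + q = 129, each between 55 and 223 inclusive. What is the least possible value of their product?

4070

For a fixed sum, pq is smallest when p and q are as far apart as possible.
The extreme feasible split is p = 55, q = 74, giving pq = 4070.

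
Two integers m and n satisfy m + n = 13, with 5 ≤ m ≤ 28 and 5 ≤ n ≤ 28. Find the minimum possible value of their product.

Since m + n is fixed, pushing one of them to its bound minimizes the product.
The extreme feasible split is m = 5, n = 8, giving mn = 40.

40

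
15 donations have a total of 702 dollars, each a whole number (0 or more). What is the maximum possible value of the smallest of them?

The average is 702/15 < 47, so some value is ≤ 46.
Achievable: 3 of them at 46 and 12 at 47 total 702.

46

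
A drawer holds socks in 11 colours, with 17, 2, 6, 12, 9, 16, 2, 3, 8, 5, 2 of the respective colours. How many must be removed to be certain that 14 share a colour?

In the worst case you take as many as possible of each colour without reaching 14: 13 + 2 + 6 + 12 + 9 + 13 + 2 + 3 + 8 + 5 + 2 = 75.
The next one must give 14 of some colour, so 75 + 1 = 76.

76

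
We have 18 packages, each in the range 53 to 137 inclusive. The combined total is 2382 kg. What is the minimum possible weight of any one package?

Minimizing one value means maximizing the remaining 17.
The other 17 contribute at most 17 × 137 = 2329, leaving at least 2382 − 2329 = 53.
Since 53 ≥ 53, this is achievable: one at 53 and 17 at 137.

53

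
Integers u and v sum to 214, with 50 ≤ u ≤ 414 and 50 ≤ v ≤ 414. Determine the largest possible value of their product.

11449

For a fixed sum, the product uv is largest when u and v are as close as possible.
Taking u = 107 and v = 107 (both in [50, 414]) gives uv = 11449.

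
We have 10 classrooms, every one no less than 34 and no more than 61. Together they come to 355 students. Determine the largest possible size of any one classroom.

To make one classroom as large as possible, make the other 9 as small as possible.
The other 9 contribute at least 9 × 34 = 306, leaving at most 355 − 306 = 49.
Since 49 ≤ 61, this is achievable: one at 49 and 9 at 34.

49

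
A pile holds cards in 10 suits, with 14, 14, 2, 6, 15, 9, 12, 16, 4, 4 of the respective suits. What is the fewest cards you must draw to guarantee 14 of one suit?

In the worst case you take as many as possible of each suit without reaching 14: 13 + 13 + 2 + 6 + 13 + 9 + 12 + 13 + 4 + 4 = 89.
The next one must give 14 of some suit, so 89 + 1 = 90.

90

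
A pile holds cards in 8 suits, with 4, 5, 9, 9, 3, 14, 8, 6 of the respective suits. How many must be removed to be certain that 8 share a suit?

In the worst case you take as many as possible of each suit without reaching 8: 4 + 5 + 7 + 7 + 3 + 7 + 7 + 6 = 46.
The next one must give 8 of some suit, so 46 + 1 = 47.

47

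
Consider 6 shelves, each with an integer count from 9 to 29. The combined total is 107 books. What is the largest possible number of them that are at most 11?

Each value at 11 or below falls at least 29 − 11 = 18 short of the ceiling 29.
The ceiling total is 6 × 29 = 174, and we need 107, so at most ⌊(174 − 107)/18⌋ = 3 can be that low.
k = 3 is achieved by 3 values at 11 and 3 at 29, total 120; lower one of the 29's by 13 (still > 11) to reach 107.

3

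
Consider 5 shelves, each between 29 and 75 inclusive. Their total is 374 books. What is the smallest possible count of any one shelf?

74

Minimizing one value means maximizing the remaining 4.
The other 4 contribute at most 4 × 75 = 300, leaving at least 374 − 300 = 74.
Since 74 ≥ 29, this is achievable: one at 74 and 4 at 75.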